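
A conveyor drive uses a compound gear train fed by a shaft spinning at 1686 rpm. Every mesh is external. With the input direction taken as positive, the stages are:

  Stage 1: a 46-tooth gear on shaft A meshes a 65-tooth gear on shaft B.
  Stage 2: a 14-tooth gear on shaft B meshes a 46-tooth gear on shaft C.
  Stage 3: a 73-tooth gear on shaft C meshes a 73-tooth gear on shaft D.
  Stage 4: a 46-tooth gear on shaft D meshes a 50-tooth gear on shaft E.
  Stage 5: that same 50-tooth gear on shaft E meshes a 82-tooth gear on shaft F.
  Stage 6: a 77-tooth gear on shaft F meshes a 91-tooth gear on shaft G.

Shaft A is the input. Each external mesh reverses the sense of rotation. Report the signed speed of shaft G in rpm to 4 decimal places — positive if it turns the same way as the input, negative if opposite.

+172.3715 rpm (same as input, |ω| = 172.3715 rpm)

Stage 1 [46T→65T]: ω = 1686.0000×46/65 = 1193.1692 rpm, dir flips to −; running = −1193.1692
Stage 2 [14T→46T]: ω = 1193.1692×14/46 = 363.1385 rpm, dir flips to +; running = +363.1385
Stage 3 [73T→73T]: ω = 363.1385×73/73 = 363.1385 rpm, dir flips to −; running = −363.1385
Stage 4 [46T→50T]: ω = 363.1385×46/50 = 334.0874 rpm, dir flips to +; running = +334.0874
Stage 5 [50T→82T]: ω = 334.0874×50/82 = 203.7118 rpm, dir flips to −; running = −203.7118
Stage 6 [77T→91T]: ω = 203.7118×77/91 = 172.3715 rpm, dir flips to +; running = +172.3715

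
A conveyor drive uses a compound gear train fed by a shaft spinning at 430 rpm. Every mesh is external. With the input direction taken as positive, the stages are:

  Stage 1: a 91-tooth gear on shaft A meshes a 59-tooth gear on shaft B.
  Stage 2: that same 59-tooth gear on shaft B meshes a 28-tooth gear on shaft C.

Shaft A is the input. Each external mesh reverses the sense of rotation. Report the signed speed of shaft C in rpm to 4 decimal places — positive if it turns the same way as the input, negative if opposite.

+1397.5000 rpm (same as input, |ω| = 1397.5000 rpm)

Stage 1 [91T→59T]: ω = 430.0000×91/59 = 663.2203 rpm, dir flips to −; running = −663.2203
Stage 2 [59T→28T]: ω = 663.2203×59/28 = 1397.5000 rpm, dir flips to +; running = +1397.5000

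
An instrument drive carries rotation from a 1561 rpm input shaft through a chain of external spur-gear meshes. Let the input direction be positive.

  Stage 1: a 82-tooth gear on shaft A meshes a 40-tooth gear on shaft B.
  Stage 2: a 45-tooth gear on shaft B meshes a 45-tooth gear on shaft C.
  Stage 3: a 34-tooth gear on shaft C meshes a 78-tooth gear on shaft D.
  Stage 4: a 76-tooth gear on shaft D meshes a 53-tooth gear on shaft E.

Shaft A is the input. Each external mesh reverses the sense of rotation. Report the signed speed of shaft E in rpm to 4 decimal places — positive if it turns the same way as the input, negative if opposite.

+2000.2248 rpm (same as input, |ω| = 2000.2248 rpm)

Stage 1 [82T→40T]: ω = 1561.0000×82/40 = 3200.0500 rpm, dir flips to −; running = −3200.0500
Stage 2 [45T→45T]: ω = 3200.0500×45/45 = 3200.0500 rpm, dir flips to +; running = +3200.0500
Stage 3 [34T→78T]: ω = 3200.0500×34/78 = 1394.8936 rpm, dir flips to −; running = −1394.8936
Stage 4 [76T→53T]: ω = 1394.8936×76/53 = 2000.2248 rpm, dir flips to +; running = +2000.2248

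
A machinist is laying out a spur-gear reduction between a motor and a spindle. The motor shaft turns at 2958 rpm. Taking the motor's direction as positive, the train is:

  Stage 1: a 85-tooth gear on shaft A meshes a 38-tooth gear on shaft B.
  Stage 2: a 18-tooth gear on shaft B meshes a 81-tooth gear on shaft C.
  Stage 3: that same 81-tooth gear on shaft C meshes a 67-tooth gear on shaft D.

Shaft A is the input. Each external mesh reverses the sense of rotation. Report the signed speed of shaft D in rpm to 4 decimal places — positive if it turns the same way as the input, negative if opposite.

-1777.5884 rpm (opposite to input, |ω| = 1777.5884 rpm)

Stage 1 [85T→38T]: ω = 2958.0000×85/38 = 6616.5789 rpm, dir flips to −; running = −6616.5789
Stage 2 [18T→81T]: ω = 6616.5789×18/81 = 1470.3509 rpm, dir flips to +; running = +1470.3509
Stage 3 [81T→67T]: ω = 1470.3509×81/67 = 1777.5884 rpm, dir flips to −; running = −1777.5884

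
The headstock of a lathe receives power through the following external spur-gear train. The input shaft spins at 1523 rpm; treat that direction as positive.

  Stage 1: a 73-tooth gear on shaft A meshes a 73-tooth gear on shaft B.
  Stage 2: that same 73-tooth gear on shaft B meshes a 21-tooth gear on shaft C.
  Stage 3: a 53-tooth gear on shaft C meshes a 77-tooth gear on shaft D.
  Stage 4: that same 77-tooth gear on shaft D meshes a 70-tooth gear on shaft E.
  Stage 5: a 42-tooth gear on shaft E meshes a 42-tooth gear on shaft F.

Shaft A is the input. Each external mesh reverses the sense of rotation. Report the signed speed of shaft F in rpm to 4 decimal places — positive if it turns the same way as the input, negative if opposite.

Stage 1 [73T→73T]: ω = 1523.0000×73/73 = 1523.0000 rpm, dir flips to −; running = −1523.0000
Stage 2 [73T→21T]: ω = 1523.0000×73/21 = 5294.2381 rpm, dir flips to +; running = +5294.2381
Stage 3 [53T→77T]: ω = 5294.2381×53/77 = 3644.0860 rpm, dir flips to −; running = −3644.0860
Stage 4 [77T→70T]: ω = 3644.0860×77/70 = 4008.4946 rpm, dir flips to +; running = +4008.4946
Stage 5 [42T→42T]: ω = 4008.4946×42/42 = 4008.4946 rpm, dir flips to −; running = −4008.4946

-4008.4946 rpm (opposite to input, |ω| = 4008.4946 rpm)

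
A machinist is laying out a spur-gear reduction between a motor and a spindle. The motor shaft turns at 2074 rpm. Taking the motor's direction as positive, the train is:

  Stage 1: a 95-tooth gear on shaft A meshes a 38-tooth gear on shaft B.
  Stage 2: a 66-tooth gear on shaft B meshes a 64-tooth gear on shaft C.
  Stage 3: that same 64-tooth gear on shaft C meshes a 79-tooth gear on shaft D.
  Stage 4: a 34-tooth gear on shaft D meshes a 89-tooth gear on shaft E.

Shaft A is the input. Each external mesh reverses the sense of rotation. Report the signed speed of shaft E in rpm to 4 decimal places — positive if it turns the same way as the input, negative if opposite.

Stage 1 [95T→38T]: ω = 2074.0000×95/38 = 5185.0000 rpm, dir flips to −; running = −5185.0000
Stage 2 [66T→64T]: ω = 5185.0000×66/64 = 5347.0312 rpm, dir flips to +; running = +5347.0312
Stage 3 [64T→79T]: ω = 5347.0312×64/79 = 4331.7722 rpm, dir flips to −; running = −4331.7722
Stage 4 [34T→89T]: ω = 4331.7722×34/89 = 1654.8343 rpm, dir flips to +; running = +1654.8343

+1654.8343 rpm (same as input, |ω| = 1654.8343 rpm)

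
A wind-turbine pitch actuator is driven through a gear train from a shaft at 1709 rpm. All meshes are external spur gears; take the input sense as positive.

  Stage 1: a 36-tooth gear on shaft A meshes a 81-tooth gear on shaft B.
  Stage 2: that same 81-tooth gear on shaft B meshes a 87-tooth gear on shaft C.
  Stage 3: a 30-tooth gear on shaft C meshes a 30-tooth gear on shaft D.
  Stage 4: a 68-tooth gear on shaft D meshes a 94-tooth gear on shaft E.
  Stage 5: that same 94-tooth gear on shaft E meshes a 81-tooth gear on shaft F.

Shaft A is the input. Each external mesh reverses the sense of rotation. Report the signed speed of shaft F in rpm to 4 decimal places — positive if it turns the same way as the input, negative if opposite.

Stage 1 [36T→81T]: ω = 1709.0000×36/81 = 759.5556 rpm, dir flips to −; running = −759.5556
Stage 2 [81T→87T]: ω = 759.5556×81/87 = 707.1724 rpm, dir flips to +; running = +707.1724
Stage 3 [30T→30T]: ω = 707.1724×30/30 = 707.1724 rpm, dir flips to −; running = −707.1724
Stage 4 [68T→94T]: ω = 707.1724×68/94 = 511.5715 rpm, dir flips to +; running = +511.5715
Stage 5 [94T→81T]: ω = 511.5715×94/81 = 593.6756 rpm, dir flips to −; running = −593.6756

-593.6756 rpm (opposite to input, |ω| = 593.6756 rpm)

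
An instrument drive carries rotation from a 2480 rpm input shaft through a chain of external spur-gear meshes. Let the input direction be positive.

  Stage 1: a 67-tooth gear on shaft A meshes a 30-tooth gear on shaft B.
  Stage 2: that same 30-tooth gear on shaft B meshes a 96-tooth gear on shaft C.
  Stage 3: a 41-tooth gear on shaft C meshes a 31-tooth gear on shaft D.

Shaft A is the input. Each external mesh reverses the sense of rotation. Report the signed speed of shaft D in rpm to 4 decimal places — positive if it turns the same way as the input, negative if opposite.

-2289.1667 rpm (opposite to input, |ω| = 2289.1667 rpm)

Stage 1 [67T→30T]: ω = 2480.0000×67/30 = 5538.6667 rpm, dir flips to −; running = −5538.6667
Stage 2 [30T→96T]: ω = 5538.6667×30/96 = 1730.8333 rpm, dir flips to +; running = +1730.8333
Stage 3 [41T→31T]: ω = 1730.8333×41/31 = 2289.1667 rpm, dir flips to −; running = −2289.1667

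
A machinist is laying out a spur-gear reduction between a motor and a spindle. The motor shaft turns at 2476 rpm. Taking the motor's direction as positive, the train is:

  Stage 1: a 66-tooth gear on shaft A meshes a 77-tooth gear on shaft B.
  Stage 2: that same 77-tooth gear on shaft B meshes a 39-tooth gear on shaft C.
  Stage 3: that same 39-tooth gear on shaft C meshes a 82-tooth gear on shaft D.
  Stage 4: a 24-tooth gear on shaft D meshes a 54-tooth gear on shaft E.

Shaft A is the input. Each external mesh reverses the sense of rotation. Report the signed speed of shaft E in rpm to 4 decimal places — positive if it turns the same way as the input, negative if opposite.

+885.7236 rpm (same as input, |ω| = 885.7236 rpm)

Stage 1 [66T→77T]: ω = 2476.0000×66/77 = 2122.2857 rpm, dir flips to −; running = −2122.2857
Stage 2 [77T→39T]: ω = 2122.2857×77/39 = 4190.1538 rpm, dir flips to +; running = +4190.1538
Stage 3 [39T→82T]: ω = 4190.1538×39/82 = 1992.8780 rpm, dir flips to −; running = −1992.8780
Stage 4 [24T→54T]: ω = 1992.8780×24/54 = 885.7236 rpm, dir flips to +; running = +885.7236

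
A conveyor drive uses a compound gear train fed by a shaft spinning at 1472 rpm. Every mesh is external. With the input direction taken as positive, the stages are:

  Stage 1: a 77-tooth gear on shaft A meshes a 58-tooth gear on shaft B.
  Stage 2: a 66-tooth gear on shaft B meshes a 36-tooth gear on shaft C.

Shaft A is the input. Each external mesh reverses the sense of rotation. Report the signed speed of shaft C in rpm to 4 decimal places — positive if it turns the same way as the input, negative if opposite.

Stage 1 [77T→58T]: ω = 1472.0000×77/58 = 1954.2069 rpm, dir flips to −; running = −1954.2069
Stage 2 [66T→36T]: ω = 1954.2069×66/36 = 3582.7126 rpm, dir flips to +; running = +3582.7126

+3582.7126 rpm (same as input, |ω| = 3582.7126 rpm)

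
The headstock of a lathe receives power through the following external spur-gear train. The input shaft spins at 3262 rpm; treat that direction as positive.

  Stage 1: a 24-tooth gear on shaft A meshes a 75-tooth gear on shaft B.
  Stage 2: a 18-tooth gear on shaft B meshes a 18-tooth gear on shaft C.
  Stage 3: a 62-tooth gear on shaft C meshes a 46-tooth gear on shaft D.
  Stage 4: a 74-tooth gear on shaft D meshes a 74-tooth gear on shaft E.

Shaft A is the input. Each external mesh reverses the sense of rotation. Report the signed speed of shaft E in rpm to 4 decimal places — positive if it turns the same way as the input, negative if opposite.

Stage 1 [24T→75T]: ω = 3262.0000×24/75 = 1043.8400 rpm, dir flips to −; running = −1043.8400
Stage 2 [18T→18T]: ω = 1043.8400×18/18 = 1043.8400 rpm, dir flips to +; running = +1043.8400
Stage 3 [62T→46T]: ω = 1043.8400×62/46 = 1406.9148 rpm, dir flips to −; running = −1406.9148
Stage 4 [74T→74T]: ω = 1406.9148×74/74 = 1406.9148 rpm, dir flips to +; running = +1406.9148

+1406.9148 rpm (same as input, |ω| = 1406.9148 rpm)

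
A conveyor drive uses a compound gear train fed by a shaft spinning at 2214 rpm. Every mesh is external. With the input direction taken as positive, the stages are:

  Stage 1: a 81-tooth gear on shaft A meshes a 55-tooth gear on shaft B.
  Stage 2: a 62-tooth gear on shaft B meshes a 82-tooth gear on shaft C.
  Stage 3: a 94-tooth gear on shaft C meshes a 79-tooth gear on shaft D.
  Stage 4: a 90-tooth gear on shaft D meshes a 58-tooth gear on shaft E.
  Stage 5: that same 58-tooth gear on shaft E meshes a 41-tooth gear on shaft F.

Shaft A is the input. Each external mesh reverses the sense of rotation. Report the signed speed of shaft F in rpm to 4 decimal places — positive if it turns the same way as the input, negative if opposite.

Stage 1 [81T→55T]: ω = 2214.0000×81/55 = 3260.6182 rpm, dir flips to −; running = −3260.6182
Stage 2 [62T→82T]: ω = 3260.6182×62/82 = 2465.3455 rpm, dir flips to +; running = +2465.3455
Stage 3 [94T→79T]: ω = 2465.3455×94/79 = 2933.4490 rpm, dir flips to −; running = −2933.4490
Stage 4 [90T→58T]: ω = 2933.4490×90/58 = 4551.9037 rpm, dir flips to +; running = +4551.9037
Stage 5 [58T→41T]: ω = 4551.9037×58/41 = 6439.2783 rpm, dir flips to −; running = −6439.2783

-6439.2783 rpm (opposite to input, |ω| = 6439.2783 rpm)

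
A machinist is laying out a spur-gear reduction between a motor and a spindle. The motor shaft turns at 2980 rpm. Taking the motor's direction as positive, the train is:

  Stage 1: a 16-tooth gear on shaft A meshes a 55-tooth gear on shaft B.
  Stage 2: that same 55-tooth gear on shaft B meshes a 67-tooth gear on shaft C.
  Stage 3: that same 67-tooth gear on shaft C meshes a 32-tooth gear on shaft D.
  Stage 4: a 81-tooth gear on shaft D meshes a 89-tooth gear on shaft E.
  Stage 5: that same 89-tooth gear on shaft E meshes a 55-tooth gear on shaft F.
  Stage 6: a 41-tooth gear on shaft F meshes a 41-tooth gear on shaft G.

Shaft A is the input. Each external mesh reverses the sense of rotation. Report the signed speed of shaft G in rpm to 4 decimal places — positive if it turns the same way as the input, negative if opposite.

+2194.3636 rpm (same as input, |ω| = 2194.3636 rpm)

Stage 1 [16T→55T]: ω = 2980.0000×16/55 = 866.9091 rpm, dir flips to −; running = −866.9091
Stage 2 [55T→67T]: ω = 866.9091×55/67 = 711.6418 rpm, dir flips to +; running = +711.6418
Stage 3 [67T→32T]: ω = 711.6418×67/32 = 1490.0000 rpm, dir flips to −; running = −1490.0000
Stage 4 [81T→89T]: ω = 1490.0000×81/89 = 1356.0674 rpm, dir flips to +; running = +1356.0674
Stage 5 [89T→55T]: ω = 1356.0674×89/55 = 2194.3636 rpm, dir flips to −; running = −2194.3636
Stage 6 [41T→41T]: ω = 2194.3636×41/41 = 2194.3636 rpm, dir flips to +; running = +2194.3636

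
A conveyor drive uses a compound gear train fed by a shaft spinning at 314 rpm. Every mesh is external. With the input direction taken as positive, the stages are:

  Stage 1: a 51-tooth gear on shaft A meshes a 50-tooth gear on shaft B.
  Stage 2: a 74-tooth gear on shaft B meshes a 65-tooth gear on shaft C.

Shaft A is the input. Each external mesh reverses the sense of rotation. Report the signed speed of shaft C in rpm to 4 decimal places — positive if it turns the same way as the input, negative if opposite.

+364.6265 rpm (same as input, |ω| = 364.6265 rpm)

Stage 1 [51T→50T]: ω = 314.0000×51/50 = 320.2800 rpm, dir flips to −; running = −320.2800
Stage 2 [74T→65T]: ω = 320.2800×74/65 = 364.6265 rpm, dir flips to +; running = +364.6265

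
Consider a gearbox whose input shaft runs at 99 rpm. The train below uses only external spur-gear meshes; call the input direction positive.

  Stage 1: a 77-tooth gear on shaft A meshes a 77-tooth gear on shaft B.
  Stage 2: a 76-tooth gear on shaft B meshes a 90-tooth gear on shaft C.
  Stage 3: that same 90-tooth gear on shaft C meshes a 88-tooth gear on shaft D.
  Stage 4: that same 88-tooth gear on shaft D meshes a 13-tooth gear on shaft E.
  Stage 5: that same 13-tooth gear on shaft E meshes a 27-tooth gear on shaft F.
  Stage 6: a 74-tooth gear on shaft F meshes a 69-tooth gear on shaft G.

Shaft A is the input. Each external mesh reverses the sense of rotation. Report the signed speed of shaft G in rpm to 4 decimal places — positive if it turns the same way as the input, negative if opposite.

Stage 1 [77T→77T]: ω = 99.0000×77/77 = 99.0000 rpm, dir flips to −; running = −99.0000
Stage 2 [76T→90T]: ω = 99.0000×76/90 = 83.6000 rpm, dir flips to +; running = +83.6000
Stage 3 [90T→88T]: ω = 83.6000×90/88 = 85.5000 rpm, dir flips to −; running = −85.5000
Stage 4 [88T→13T]: ω = 85.5000×88/13 = 578.7692 rpm, dir flips to +; running = +578.7692
Stage 5 [13T→27T]: ω = 578.7692×13/27 = 278.6667 rpm, dir flips to −; running = −278.6667
Stage 6 [74T→69T]: ω = 278.6667×74/69 = 298.8599 rpm, dir flips to +; running = +298.8599

+298.8599 rpm (same as input, |ω| = 298.8599 rpm)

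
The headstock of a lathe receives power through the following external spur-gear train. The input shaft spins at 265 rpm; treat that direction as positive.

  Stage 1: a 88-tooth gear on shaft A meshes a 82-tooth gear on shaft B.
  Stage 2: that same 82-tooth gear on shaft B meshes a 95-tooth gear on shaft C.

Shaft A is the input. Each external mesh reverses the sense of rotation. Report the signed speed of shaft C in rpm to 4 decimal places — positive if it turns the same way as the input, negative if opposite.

Stage 1 [88T→82T]: ω = 265.0000×88/82 = 284.3902 rpm, dir flips to −; running = −284.3902
Stage 2 [82T→95T]: ω = 284.3902×82/95 = 245.4737 rpm, dir flips to +; running = +245.4737

+245.4737 rpm (same as input, |ω| = 245.4737 rpm)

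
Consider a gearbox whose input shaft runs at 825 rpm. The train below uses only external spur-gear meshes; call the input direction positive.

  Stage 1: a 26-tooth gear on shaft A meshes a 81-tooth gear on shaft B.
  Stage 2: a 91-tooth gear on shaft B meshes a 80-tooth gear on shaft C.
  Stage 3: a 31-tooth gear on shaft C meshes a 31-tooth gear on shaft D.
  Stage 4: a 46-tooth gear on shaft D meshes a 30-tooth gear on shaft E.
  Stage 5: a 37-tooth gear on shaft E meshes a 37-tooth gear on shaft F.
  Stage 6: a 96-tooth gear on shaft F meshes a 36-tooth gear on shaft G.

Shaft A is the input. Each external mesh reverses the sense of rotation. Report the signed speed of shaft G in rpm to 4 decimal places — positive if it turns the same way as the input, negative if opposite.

Stage 1 [26T→81T]: ω = 825.0000×26/81 = 264.8148 rpm, dir flips to −; running = −264.8148
Stage 2 [91T→80T]: ω = 264.8148×91/80 = 301.2269 rpm, dir flips to +; running = +301.2269
Stage 3 [31T→31T]: ω = 301.2269×31/31 = 301.2269 rpm, dir flips to −; running = −301.2269
Stage 4 [46T→30T]: ω = 301.2269×46/30 = 461.8812 rpm, dir flips to +; running = +461.8812
Stage 5 [37T→37T]: ω = 461.8812×37/37 = 461.8812 rpm, dir flips to −; running = −461.8812
Stage 6 [96T→36T]: ω = 461.8812×96/36 = 1231.6831 rpm, dir flips to +; running = +1231.6831

+1231.6831 rpm (same as input, |ω| = 1231.6831 rpm)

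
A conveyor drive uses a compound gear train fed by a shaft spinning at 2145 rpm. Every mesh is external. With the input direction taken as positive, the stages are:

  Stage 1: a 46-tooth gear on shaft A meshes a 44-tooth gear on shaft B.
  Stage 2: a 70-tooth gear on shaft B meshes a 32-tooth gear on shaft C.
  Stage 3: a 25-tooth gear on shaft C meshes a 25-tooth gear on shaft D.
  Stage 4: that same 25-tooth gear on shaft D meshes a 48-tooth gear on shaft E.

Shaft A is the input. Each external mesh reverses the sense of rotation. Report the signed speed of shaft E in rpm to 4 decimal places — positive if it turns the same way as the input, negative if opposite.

Stage 1 [46T→44T]: ω = 2145.0000×46/44 = 2242.5000 rpm, dir flips to −; running = −2242.5000
Stage 2 [70T→32T]: ω = 2242.5000×70/32 = 4905.4688 rpm, dir flips to +; running = +4905.4688
Stage 3 [25T→25T]: ω = 4905.4688×25/25 = 4905.4688 rpm, dir flips to −; running = −4905.4688
Stage 4 [25T→48T]: ω = 4905.4688×25/48 = 2554.9316 rpm, dir flips to +; running = +2554.9316

+2554.9316 rpm (same as input, |ω| = 2554.9316 rpm)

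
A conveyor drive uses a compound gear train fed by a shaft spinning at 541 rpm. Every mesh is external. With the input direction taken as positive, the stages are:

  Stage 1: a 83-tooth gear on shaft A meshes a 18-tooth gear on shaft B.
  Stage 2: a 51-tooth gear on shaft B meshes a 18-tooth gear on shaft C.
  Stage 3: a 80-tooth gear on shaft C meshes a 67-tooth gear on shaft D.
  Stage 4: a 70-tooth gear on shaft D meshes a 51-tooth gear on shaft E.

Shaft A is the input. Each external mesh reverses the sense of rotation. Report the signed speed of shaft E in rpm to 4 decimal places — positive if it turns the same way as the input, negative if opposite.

+11583.6005 rpm (same as input, |ω| = 11583.6005 rpm)

Stage 1 [83T→18T]: ω = 541.0000×83/18 = 2494.6111 rpm, dir flips to −; running = −2494.6111
Stage 2 [51T→18T]: ω = 2494.6111×51/18 = 7068.0648 rpm, dir flips to +; running = +7068.0648
Stage 3 [80T→67T]: ω = 7068.0648×80/67 = 8439.4804 rpm, dir flips to −; running = −8439.4804
Stage 4 [70T→51T]: ω = 8439.4804×70/51 = 11583.6005 rpm, dir flips to +; running = +11583.6005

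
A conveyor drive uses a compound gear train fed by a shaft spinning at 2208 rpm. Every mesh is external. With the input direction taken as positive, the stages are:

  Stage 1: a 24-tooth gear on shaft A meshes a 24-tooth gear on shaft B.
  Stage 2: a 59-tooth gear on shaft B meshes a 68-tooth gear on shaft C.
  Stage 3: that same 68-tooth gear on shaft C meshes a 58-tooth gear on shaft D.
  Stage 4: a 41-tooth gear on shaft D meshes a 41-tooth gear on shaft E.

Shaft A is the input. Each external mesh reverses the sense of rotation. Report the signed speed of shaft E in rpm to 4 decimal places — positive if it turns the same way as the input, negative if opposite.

+2246.0690 rpm (same as input, |ω| = 2246.0690 rpm)

Stage 1 [24T→24T]: ω = 2208.0000×24/24 = 2208.0000 rpm, dir flips to −; running = −2208.0000
Stage 2 [59T→68T]: ω = 2208.0000×59/68 = 1915.7647 rpm, dir flips to +; running = +1915.7647
Stage 3 [68T→58T]: ω = 1915.7647×68/58 = 2246.0690 rpm, dir flips to −; running = −2246.0690
Stage 4 [41T→41T]: ω = 2246.0690×41/41 = 2246.0690 rpm, dir flips to +; running = +2246.0690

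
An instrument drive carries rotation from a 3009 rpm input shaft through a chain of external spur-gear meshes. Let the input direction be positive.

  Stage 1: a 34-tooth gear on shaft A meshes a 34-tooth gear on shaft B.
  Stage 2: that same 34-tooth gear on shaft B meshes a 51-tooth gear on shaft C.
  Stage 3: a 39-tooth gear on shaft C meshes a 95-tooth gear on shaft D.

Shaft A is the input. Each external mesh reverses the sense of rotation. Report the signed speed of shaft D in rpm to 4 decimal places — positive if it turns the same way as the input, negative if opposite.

Stage 1 [34T→34T]: ω = 3009.0000×34/34 = 3009.0000 rpm, dir flips to −; running = −3009.0000
Stage 2 [34T→51T]: ω = 3009.0000×34/51 = 2006.0000 rpm, dir flips to +; running = +2006.0000
Stage 3 [39T→95T]: ω = 2006.0000×39/95 = 823.5158 rpm, dir flips to −; running = −823.5158

-823.5158 rpm (opposite to input, |ω| = 823.5158 rpm)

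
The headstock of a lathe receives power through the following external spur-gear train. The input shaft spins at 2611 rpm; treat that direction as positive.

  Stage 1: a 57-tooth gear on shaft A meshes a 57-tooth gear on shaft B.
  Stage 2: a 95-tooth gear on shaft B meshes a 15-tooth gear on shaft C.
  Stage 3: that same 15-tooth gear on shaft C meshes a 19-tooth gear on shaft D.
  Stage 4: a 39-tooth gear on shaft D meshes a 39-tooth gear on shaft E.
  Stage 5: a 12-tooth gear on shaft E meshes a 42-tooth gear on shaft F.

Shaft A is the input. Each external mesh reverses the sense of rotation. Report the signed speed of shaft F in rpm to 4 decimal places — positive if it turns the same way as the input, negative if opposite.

-3730.0000 rpm (opposite to input, |ω| = 3730.0000 rpm)

Stage 1 [57T→57T]: ω = 2611.0000×57/57 = 2611.0000 rpm, dir flips to −; running = −2611.0000
Stage 2 [95T→15T]: ω = 2611.0000×95/15 = 16536.3333 rpm, dir flips to +; running = +16536.3333
Stage 3 [15T→19T]: ω = 16536.3333×15/19 = 13055.0000 rpm, dir flips to −; running = −13055.0000
Stage 4 [39T→39T]: ω = 13055.0000×39/39 = 13055.0000 rpm, dir flips to +; running = +13055.0000
Stage 5 [12T→42T]: ω = 13055.0000×12/42 = 3730.0000 rpm, dir flips to −; running = −3730.0000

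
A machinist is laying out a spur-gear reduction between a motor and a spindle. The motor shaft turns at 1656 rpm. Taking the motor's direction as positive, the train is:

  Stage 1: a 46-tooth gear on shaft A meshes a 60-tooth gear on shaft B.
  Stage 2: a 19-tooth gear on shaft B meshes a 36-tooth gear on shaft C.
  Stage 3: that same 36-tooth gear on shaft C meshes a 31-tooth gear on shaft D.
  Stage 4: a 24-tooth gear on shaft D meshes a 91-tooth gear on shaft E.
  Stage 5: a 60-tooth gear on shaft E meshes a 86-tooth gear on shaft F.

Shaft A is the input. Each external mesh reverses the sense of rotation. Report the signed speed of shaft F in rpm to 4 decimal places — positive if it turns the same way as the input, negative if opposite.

Stage 1 [46T→60T]: ω = 1656.0000×46/60 = 1269.6000 rpm, dir flips to −; running = −1269.6000
Stage 2 [19T→36T]: ω = 1269.6000×19/36 = 670.0667 rpm, dir flips to +; running = +670.0667
Stage 3 [36T→31T]: ω = 670.0667×36/31 = 778.1419 rpm, dir flips to −; running = −778.1419
Stage 4 [24T→91T]: ω = 778.1419×24/91 = 205.2242 rpm, dir flips to +; running = +205.2242
Stage 5 [60T→86T]: ω = 205.2242×60/86 = 143.1797 rpm, dir flips to −; running = −143.1797

-143.1797 rpm (opposite to input, |ω| = 143.1797 rpm)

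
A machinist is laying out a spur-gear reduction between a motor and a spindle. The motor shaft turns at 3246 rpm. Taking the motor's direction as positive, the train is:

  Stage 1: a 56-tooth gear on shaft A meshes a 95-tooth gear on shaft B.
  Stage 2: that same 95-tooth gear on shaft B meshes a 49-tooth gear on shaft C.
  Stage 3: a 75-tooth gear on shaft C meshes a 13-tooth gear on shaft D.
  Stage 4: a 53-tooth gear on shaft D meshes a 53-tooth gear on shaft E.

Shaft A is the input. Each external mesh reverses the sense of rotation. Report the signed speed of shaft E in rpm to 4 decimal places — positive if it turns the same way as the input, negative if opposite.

+21402.1978 rpm (same as input, |ω| = 21402.1978 rpm)

Stage 1 [56T→95T]: ω = 3246.0000×56/95 = 1913.4316 rpm, dir flips to −; running = −1913.4316
Stage 2 [95T→49T]: ω = 1913.4316×95/49 = 3709.7143 rpm, dir flips to +; running = +3709.7143
Stage 3 [75T→13T]: ω = 3709.7143×75/13 = 21402.1978 rpm, dir flips to −; running = −21402.1978
Stage 4 [53T→53T]: ω = 21402.1978×53/53 = 21402.1978 rpm, dir flips to +; running = +21402.1978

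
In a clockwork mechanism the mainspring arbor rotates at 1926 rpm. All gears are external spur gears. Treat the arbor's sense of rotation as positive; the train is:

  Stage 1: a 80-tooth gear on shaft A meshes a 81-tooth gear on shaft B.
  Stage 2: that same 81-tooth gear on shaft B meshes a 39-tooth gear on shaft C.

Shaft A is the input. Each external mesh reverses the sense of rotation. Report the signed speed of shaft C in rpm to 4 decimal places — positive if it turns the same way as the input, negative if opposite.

+3950.7692 rpm (same as input, |ω| = 3950.7692 rpm)

Stage 1 [80T→81T]: ω = 1926.0000×80/81 = 1902.2222 rpm, dir flips to −; running = −1902.2222
Stage 2 [81T→39T]: ω = 1902.2222×81/39 = 3950.7692 rpm, dir flips to +; running = +3950.7692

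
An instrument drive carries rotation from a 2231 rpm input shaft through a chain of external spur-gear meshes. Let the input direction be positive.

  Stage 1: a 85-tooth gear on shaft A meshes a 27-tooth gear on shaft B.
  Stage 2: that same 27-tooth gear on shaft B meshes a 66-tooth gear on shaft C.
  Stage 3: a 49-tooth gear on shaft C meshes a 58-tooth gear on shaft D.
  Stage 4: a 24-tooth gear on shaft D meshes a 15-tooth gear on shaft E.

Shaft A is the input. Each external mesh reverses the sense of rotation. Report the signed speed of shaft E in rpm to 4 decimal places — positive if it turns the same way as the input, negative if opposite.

Stage 1 [85T→27T]: ω = 2231.0000×85/27 = 7023.5185 rpm, dir flips to −; running = −7023.5185
Stage 2 [27T→66T]: ω = 7023.5185×27/66 = 2873.2576 rpm, dir flips to +; running = +2873.2576
Stage 3 [49T→58T]: ω = 2873.2576×49/58 = 2427.4073 rpm, dir flips to −; running = −2427.4073
Stage 4 [24T→15T]: ω = 2427.4073×24/15 = 3883.8516 rpm, dir flips to +; running = +3883.8516

+3883.8516 rpm (same as input, |ω| = 3883.8516 rpm)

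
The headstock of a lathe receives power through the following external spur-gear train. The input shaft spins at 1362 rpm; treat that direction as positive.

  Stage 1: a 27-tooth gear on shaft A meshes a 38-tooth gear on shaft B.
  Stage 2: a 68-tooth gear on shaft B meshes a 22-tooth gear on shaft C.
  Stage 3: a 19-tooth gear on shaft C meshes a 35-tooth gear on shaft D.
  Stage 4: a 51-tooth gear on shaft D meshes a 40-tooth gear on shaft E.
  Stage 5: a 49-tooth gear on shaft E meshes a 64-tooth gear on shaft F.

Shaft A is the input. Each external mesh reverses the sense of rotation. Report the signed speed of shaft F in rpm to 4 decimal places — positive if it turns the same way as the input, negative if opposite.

-1585.0952 rpm (opposite to input, |ω| = 1585.0952 rpm)

Stage 1 [27T→38T]: ω = 1362.0000×27/38 = 967.7368 rpm, dir flips to −; running = −967.7368
Stage 2 [68T→22T]: ω = 967.7368×68/22 = 2991.1866 rpm, dir flips to +; running = +2991.1866
Stage 3 [19T→35T]: ω = 2991.1866×19/35 = 1623.7870 rpm, dir flips to −; running = −1623.7870
Stage 4 [51T→40T]: ω = 1623.7870×51/40 = 2070.3284 rpm, dir flips to +; running = +2070.3284
Stage 5 [49T→64T]: ω = 2070.3284×49/64 = 1585.0952 rpm, dir flips to −; running = −1585.0952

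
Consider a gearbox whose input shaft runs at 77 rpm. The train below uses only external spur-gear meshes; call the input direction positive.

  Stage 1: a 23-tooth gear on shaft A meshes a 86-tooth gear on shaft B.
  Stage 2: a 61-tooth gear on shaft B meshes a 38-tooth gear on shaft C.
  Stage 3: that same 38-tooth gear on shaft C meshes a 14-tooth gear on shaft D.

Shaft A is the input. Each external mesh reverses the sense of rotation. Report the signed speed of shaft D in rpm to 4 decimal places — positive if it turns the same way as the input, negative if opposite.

Stage 1 [23T→86T]: ω = 77.0000×23/86 = 20.5930 rpm, dir flips to −; running = −20.5930
Stage 2 [61T→38T]: ω = 20.5930×61/38 = 33.0572 rpm, dir flips to +; running = +33.0572
Stage 3 [38T→14T]: ω = 33.0572×38/14 = 89.7267 rpm, dir flips to −; running = −89.7267

-89.7267 rpm (opposite to input, |ω| = 89.7267 rpm)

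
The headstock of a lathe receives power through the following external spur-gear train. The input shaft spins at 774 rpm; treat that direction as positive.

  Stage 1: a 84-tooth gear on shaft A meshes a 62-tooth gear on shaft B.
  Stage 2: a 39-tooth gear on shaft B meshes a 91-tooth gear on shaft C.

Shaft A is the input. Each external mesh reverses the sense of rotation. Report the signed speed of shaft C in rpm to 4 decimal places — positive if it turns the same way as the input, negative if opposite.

+449.4194 rpm (same as input, |ω| = 449.4194 rpm)

Stage 1 [84T→62T]: ω = 774.0000×84/62 = 1048.6452 rpm, dir flips to −; running = −1048.6452
Stage 2 [39T→91T]: ω = 1048.6452×39/91 = 449.4194 rpm, dir flips to +; running = +449.4194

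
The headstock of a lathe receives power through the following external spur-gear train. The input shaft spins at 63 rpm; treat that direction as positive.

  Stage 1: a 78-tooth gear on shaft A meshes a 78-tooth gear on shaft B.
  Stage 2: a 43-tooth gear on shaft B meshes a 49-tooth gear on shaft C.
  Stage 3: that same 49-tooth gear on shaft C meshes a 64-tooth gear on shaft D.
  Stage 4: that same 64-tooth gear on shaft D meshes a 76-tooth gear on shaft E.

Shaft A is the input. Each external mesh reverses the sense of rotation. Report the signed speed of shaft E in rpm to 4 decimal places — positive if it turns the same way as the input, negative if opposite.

Stage 1 [78T→78T]: ω = 63.0000×78/78 = 63.0000 rpm, dir flips to −; running = −63.0000
Stage 2 [43T→49T]: ω = 63.0000×43/49 = 55.2857 rpm, dir flips to +; running = +55.2857
Stage 3 [49T→64T]: ω = 55.2857×49/64 = 42.3281 rpm, dir flips to −; running = −42.3281
Stage 4 [64T→76T]: ω = 42.3281×64/76 = 35.6447 rpm, dir flips to +; running = +35.6447

+35.6447 rpm (same as input, |ω| = 35.6447 rpm)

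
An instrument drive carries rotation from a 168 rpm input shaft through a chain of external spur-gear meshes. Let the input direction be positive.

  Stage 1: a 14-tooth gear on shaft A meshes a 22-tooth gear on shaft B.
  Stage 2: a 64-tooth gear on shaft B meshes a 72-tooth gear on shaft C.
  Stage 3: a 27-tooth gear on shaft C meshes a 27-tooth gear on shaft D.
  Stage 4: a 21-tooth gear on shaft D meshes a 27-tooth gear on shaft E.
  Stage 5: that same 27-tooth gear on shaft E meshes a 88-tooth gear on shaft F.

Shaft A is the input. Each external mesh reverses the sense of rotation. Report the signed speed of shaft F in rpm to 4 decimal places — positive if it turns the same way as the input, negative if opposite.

Stage 1 [14T→22T]: ω = 168.0000×14/22 = 106.9091 rpm, dir flips to −; running = −106.9091
Stage 2 [64T→72T]: ω = 106.9091×64/72 = 95.0303 rpm, dir flips to +; running = +95.0303
Stage 3 [27T→27T]: ω = 95.0303×27/27 = 95.0303 rpm, dir flips to −; running = −95.0303
Stage 4 [21T→27T]: ω = 95.0303×21/27 = 73.9125 rpm, dir flips to +; running = +73.9125
Stage 5 [27T→88T]: ω = 73.9125×27/88 = 22.6777 rpm, dir flips to −; running = −22.6777

-22.6777 rpm (opposite to input, |ω| = 22.6777 rpm)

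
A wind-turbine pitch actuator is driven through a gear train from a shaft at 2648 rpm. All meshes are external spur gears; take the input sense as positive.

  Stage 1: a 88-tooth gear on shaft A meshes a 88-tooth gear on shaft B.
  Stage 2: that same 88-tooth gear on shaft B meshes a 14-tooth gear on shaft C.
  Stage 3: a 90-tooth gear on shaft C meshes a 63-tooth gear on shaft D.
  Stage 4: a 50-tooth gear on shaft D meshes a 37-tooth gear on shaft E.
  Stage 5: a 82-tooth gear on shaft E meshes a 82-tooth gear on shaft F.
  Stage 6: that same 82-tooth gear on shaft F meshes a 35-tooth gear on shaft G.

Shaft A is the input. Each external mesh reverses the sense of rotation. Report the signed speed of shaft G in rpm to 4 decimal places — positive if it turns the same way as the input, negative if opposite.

Stage 1 [88T→88T]: ω = 2648.0000×88/88 = 2648.0000 rpm, dir flips to −; running = −2648.0000
Stage 2 [88T→14T]: ω = 2648.0000×88/14 = 16644.5714 rpm, dir flips to +; running = +16644.5714
Stage 3 [90T→63T]: ω = 16644.5714×90/63 = 23777.9592 rpm, dir flips to −; running = −23777.9592
Stage 4 [50T→37T]: ω = 23777.9592×50/37 = 32132.3773 rpm, dir flips to +; running = +32132.3773
Stage 5 [82T→82T]: ω = 32132.3773×82/82 = 32132.3773 rpm, dir flips to −; running = −32132.3773
Stage 6 [82T→35T]: ω = 32132.3773×82/35 = 75281.5696 rpm, dir flips to +; running = +75281.5696

+75281.5696 rpm (same as input, |ω| = 75281.5696 rpm)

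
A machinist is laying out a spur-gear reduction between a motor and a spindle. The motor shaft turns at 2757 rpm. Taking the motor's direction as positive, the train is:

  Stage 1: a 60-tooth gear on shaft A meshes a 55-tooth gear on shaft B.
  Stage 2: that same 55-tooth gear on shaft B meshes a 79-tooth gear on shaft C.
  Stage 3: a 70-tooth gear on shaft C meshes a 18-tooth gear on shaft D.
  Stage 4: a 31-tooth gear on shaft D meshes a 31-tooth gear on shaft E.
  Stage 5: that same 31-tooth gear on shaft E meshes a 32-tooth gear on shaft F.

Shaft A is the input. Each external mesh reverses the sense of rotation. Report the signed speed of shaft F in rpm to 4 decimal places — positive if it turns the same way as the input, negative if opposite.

Stage 1 [60T→55T]: ω = 2757.0000×60/55 = 3007.6364 rpm, dir flips to −; running = −3007.6364
Stage 2 [55T→79T]: ω = 3007.6364×55/79 = 2093.9241 rpm, dir flips to +; running = +2093.9241
Stage 3 [70T→18T]: ω = 2093.9241×70/18 = 8143.0380 rpm, dir flips to −; running = −8143.0380
Stage 4 [31T→31T]: ω = 8143.0380×31/31 = 8143.0380 rpm, dir flips to +; running = +8143.0380
Stage 5 [31T→32T]: ω = 8143.0380×31/32 = 7888.5680 rpm, dir flips to −; running = −7888.5680

-7888.5680 rpm (opposite to input, |ω| = 7888.5680 rpm)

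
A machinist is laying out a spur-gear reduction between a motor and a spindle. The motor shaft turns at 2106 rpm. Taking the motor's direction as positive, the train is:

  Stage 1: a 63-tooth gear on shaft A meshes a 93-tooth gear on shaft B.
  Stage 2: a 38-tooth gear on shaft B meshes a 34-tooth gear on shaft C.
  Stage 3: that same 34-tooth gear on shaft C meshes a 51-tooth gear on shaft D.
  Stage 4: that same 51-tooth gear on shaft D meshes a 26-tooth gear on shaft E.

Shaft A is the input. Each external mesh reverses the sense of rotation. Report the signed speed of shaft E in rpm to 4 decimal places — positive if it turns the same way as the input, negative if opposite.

Stage 1 [63T→93T]: ω = 2106.0000×63/93 = 1426.6452 rpm, dir flips to −; running = −1426.6452
Stage 2 [38T→34T]: ω = 1426.6452×38/34 = 1594.4858 rpm, dir flips to +; running = +1594.4858
Stage 3 [34T→51T]: ω = 1594.4858×34/51 = 1062.9905 rpm, dir flips to −; running = −1062.9905
Stage 4 [51T→26T]: ω = 1062.9905×51/26 = 2085.0968 rpm, dir flips to +; running = +2085.0968

+2085.0968 rpm (same as input, |ω| = 2085.0968 rpm)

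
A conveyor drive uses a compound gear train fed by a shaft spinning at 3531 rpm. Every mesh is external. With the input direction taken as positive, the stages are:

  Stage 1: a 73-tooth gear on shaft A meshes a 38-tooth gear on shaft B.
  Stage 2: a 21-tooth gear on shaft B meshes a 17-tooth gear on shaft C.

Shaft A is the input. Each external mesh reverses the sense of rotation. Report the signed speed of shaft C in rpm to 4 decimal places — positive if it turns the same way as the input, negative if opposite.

Stage 1 [73T→38T]: ω = 3531.0000×73/38 = 6783.2368 rpm, dir flips to −; running = −6783.2368
Stage 2 [21T→17T]: ω = 6783.2368×21/17 = 8379.2926 rpm, dir flips to +; running = +8379.2926

+8379.2926 rpm (same as input, |ω| = 8379.2926 rpm)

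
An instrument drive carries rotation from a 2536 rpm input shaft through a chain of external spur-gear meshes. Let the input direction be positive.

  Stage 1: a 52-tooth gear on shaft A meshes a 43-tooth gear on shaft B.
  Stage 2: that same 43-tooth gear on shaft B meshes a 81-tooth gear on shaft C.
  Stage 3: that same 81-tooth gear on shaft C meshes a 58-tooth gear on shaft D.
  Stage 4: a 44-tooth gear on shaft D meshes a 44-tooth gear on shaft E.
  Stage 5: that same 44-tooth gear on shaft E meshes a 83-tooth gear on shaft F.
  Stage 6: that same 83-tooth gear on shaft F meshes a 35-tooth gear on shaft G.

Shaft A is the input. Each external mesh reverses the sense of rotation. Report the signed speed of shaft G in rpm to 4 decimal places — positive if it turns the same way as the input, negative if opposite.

+2858.3094 rpm (same as input, |ω| = 2858.3094 rpm)

Stage 1 [52T→43T]: ω = 2536.0000×52/43 = 3066.7907 rpm, dir flips to −; running = −3066.7907
Stage 2 [43T→81T]: ω = 3066.7907×43/81 = 1628.0494 rpm, dir flips to +; running = +1628.0494
Stage 3 [81T→58T]: ω = 1628.0494×81/58 = 2273.6552 rpm, dir flips to −; running = −2273.6552
Stage 4 [44T→44T]: ω = 2273.6552×44/44 = 2273.6552 rpm, dir flips to +; running = +2273.6552
Stage 5 [44T→83T]: ω = 2273.6552×44/83 = 1205.3112 rpm, dir flips to −; running = −1205.3112
Stage 6 [83T→35T]: ω = 1205.3112×83/35 = 2858.3094 rpm, dir flips to +; running = +2858.3094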